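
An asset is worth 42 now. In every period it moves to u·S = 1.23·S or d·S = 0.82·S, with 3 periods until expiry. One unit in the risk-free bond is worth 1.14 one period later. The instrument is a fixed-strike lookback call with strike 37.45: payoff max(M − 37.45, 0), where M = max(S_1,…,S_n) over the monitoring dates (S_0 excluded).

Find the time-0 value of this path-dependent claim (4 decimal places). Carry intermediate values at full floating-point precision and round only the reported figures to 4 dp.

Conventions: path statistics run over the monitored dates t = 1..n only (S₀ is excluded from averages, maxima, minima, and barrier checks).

price = 18.5487

Risk-neutral up-probability p* = (R−d)/(u−d) = (1.14−0.82)/(1.23−0.82) = 0.7805; the claim prices as the p*-weighted sum of path payoffs discounted by R^3.
Enumerate all 2^3 = 8 price paths (U = up ×1.23, D = down ×0.82); each path with k up-moves has probability p*^k·(1−p*)^(3−k).
DDD: M=34.4400, payoff=0.0000, prob=0.010577
UDD: M=51.6600, payoff=14.2100, prob=0.037608
DUD: M=42.3612, payoff=4.9112, prob=0.037608
UUD: M=63.5418, payoff=26.0918, prob=0.133718
DDU: M=34.7362, payoff=0.0000, prob=0.037608
UDU: M=52.1043, payoff=14.6543, prob=0.133718
DUU: M=52.1043, payoff=14.6543, prob=0.133718
UUU: M=78.1564, payoff=40.7064, prob=0.475443
Price = Σ prob·payoff / R^3 = 27.480733 / 1.481544 = 18.5487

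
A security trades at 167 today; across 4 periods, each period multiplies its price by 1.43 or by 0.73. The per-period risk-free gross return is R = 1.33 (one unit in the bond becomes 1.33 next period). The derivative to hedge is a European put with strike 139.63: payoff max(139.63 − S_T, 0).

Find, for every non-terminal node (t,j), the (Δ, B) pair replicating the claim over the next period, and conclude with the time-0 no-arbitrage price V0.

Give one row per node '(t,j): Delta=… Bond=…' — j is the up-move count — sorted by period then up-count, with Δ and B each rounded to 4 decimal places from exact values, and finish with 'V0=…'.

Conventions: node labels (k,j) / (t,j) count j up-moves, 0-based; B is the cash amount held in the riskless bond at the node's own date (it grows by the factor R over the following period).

No-arbitrage ⇒ martingale measure with p* = (R−d)/(u−d) = 0.8571.
Terminal payoffs: V(4,0)=92.2049, V(4,1)=46.7289, V(4,2)=0.0000, V(4,3)=0.0000, V(4,4)=0.0000
  t=3,j=0: stock 64.9658 → up 92.9011 (V=46.7289), down 47.4251 (V=92.2049). Price 40.0191; hedge Δ=-1.0000, bond B=104.9850.
  t=3,j=1: stock 127.2618 → up 181.9844 (V=0.0000), down 92.9011 (V=46.7289). Price 5.0192; hedge Δ=-0.5246, bond B=71.7747.
  t=3,j=2: stock 249.2938 → up 356.4901 (V=0.0000), down 181.9844 (V=0.0000). Price 0.0000; hedge Δ=0.0000, bond B=0.0000.
  t=3,j=3: stock 488.3426 → up 698.3299 (V=0.0000), down 356.4901 (V=0.0000). Price 0.0000; hedge Δ=0.0000, bond B=0.0000.
  t=2,j=0: stock 88.9943 → up 127.2618 (V=5.0192), down 64.9658 (V=40.0191). Price 7.5332; hedge Δ=-0.5618, bond B=57.5331.
  t=2,j=1: stock 174.3313 → up 249.2938 (V=0.0000), down 127.2618 (V=5.0192). Price 0.5391; hedge Δ=-0.0411, bond B=7.7094.
  t=2,j=2: stock 341.4983 → up 488.3426 (V=0.0000), down 249.2938 (V=0.0000). Price 0.0000; hedge Δ=0.0000, bond B=0.0000.
  t=1,j=0: stock 121.9100 → up 174.3313 (V=0.5391), down 88.9943 (V=7.5332). Price 1.1566; hedge Δ=-0.0820, bond B=11.1482.
  t=1,j=1: stock 238.8100 → up 341.4983 (V=0.0000), down 174.3313 (V=0.5391). Price 0.0579; hedge Δ=-0.0032, bond B=0.8281.
  t=0,j=0: stock 167.0000 → up 238.8100 (V=0.0579), down 121.9100 (V=1.1566). Price 0.1616; hedge Δ=-0.0094, bond B=1.7311.
Sanity check at the root: Δ(0,0)·S0 + B(0,0) reproduces V0 = 0.1616.

(0,0): Delta=-0.0094 Bond=1.7311
(1,0): Delta=-0.0820 Bond=11.1482
(1,1): Delta=-0.0032 Bond=0.8281
(2,0): Delta=-0.5618 Bond=57.5331
(2,1): Delta=-0.0411 Bond=7.7094
(2,2): Delta=0.0000 Bond=0.0000
(3,0): Delta=-1.0000 Bond=104.9850
(3,1): Delta=-0.5246 Bond=71.7747
(3,2): Delta=0.0000 Bond=0.0000
(3,3): Delta=0.0000 Bond=0.0000
V0=0.1616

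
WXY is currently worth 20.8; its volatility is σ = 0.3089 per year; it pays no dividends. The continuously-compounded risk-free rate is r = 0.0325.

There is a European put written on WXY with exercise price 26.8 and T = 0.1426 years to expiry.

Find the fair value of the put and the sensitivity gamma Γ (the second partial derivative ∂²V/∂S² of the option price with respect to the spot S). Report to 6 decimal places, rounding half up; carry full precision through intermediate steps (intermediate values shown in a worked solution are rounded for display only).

price = 5.892277
Γ = 0.019111

σ√T = 0.3089·√0.1426 = 0.116648
d₁ = (ln(S/K) + (r+σ²/2)T) / (σ√T) = (ln(20.8/26.8) + (0.0325+0.3089²/2)·0.1426) / 0.116648 = (-0.253449 + 0.011438) / 0.116648 = -2.074710
d₂ = d₁ − σ√T = -2.074710 − 0.116648 = -2.191358
e^{−rT} = 0.995376
N(−d₁) = 0.980993,  N(−d₂) = 0.985787
Put price V = K·e^{−rT}·N(−d₂) − S·N(−d₁) = 26.296937 − 20.404661 = 5.892277
φ(d₁) = (1/√(2π))·e^{−d₁²/2} = 0.046368
Γ = φ(d₁) / (S·σ·√T) = 0.019111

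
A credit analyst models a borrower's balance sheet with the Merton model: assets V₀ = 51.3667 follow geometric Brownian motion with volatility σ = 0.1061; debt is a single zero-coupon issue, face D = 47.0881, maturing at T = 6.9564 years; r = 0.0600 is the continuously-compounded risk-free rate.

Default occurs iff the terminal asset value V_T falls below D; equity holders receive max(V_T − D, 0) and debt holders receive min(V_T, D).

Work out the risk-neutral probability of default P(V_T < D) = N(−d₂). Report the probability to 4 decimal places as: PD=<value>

Equity is a call on the firm's assets struck at D = 47.0881:
d₁ = [ln(V₀/D) + (r + σ²/2)T] / (σ√T)
   = [ln(51.3667/47.0881) + (0.0600 + 0.5·0.1061²)·6.9564] / (0.1061·√6.9564)
   = [0.086970 + 0.456539] / 0.279839 = 1.942222
d₂ = d₁ − σ√T = 1.942222 − 0.279839 = 1.662383
risk-neutral PD = N(−d₂) = N(-1.662383) = 0.048218

PD=0.0482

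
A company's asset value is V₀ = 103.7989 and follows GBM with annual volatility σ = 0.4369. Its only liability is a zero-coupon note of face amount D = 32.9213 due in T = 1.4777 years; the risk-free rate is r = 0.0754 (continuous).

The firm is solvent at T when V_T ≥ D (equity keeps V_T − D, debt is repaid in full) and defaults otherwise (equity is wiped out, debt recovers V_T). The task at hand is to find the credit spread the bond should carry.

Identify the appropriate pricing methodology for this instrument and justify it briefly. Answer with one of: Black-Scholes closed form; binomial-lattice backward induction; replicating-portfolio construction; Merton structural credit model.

framework: Merton structural credit model

Key observation: the question is about default risk generated by asset-value dynamics against a debt face of 32.9213 — the structural framework prices exactly that.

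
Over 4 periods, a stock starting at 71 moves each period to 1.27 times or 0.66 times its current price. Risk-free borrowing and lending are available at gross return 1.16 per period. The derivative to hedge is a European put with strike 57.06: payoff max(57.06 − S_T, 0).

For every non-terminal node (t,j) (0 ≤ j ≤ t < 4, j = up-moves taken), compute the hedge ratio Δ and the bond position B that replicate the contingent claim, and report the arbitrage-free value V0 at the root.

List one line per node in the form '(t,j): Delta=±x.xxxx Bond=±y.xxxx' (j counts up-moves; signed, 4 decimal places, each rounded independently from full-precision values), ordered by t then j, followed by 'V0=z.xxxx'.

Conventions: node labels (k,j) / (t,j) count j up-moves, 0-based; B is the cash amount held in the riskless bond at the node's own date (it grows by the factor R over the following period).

(0,0): Delta=-0.0680 Bond=5.7042
(1,0): Delta=-0.3200 Bond=18.4269
(1,1): Delta=-0.0392 Bond=4.0186
(2,0): Delta=-1.0000 Bond=42.4049
(2,1): Delta=-0.2423 Bond=16.7487
(2,2): Delta=-0.0160 Bond=2.0024
(3,0): Delta=-1.0000 Bond=49.1897
(3,1): Delta=-1.0000 Bond=49.1897
(3,2): Delta=-0.1557 Bond=12.8810
(3,3): Delta=0.0000 Bond=0.0000
V0=0.8757

Under the risk-neutral measure, an up-move has probability p* = (R−d)/(u−d) = 0.8197 and values discount at R = 1.16.
Expiry values: V(4,0)=43.5879, V(4,1)=31.1365, V(4,2)=7.1769, V(4,3)=0.0000, V(4,4)=0.0000
  t=3,j=0: stock 20.4122 → up 25.9235 (V=31.1365), down 13.4721 (V=43.5879). Price 28.7774; hedge Δ=-1.0000, bond B=49.1897.
  t=3,j=1: stock 39.2781 → up 49.8831 (V=7.1769), down 25.9235 (V=31.1365). Price 9.9116; hedge Δ=-1.0000, bond B=49.1897.
  t=3,j=2: stock 75.5805 → up 95.9872 (V=0.0000), down 49.8831 (V=7.1769). Price 1.1157; hedge Δ=-0.1557, bond B=12.8810.
  t=3,j=3: stock 145.4352 → up 184.7027 (V=0.0000), down 95.9872 (V=0.0000). Price 0.0000; hedge Δ=0.0000, bond B=0.0000.
  t=2,j=0: stock 30.9276 → up 39.2781 (V=9.9116), down 20.4122 (V=28.7774). Price 11.4773; hedge Δ=-1.0000, bond B=42.4049.
  t=2,j=1: stock 59.5122 → up 75.5805 (V=1.1157), down 39.2781 (V=9.9116). Price 2.3292; hedge Δ=-0.2423, bond B=16.7487.
  t=2,j=2: stock 114.5159 → up 145.4352 (V=0.0000), down 75.5805 (V=1.1157). Price 0.1734; hedge Δ=-0.0160, bond B=2.0024.
  t=1,j=0: stock 46.8600 → up 59.5122 (V=2.3292), down 30.9276 (V=11.4773). Price 3.4300; hedge Δ=-0.3200, bond B=18.4269.
  t=1,j=1: stock 90.1700 → up 114.5159 (V=0.1734), down 59.5122 (V=2.3292). Price 0.4846; hedge Δ=-0.0392, bond B=4.0186.
  t=0,j=0: stock 71.0000 → up 90.1700 (V=0.4846), down 46.8600 (V=3.4300). Price 0.8757; hedge Δ=-0.0680, bond B=5.7042.
Check: Δ(0,0)·S0 + B(0,0) = 0.8757 = V0.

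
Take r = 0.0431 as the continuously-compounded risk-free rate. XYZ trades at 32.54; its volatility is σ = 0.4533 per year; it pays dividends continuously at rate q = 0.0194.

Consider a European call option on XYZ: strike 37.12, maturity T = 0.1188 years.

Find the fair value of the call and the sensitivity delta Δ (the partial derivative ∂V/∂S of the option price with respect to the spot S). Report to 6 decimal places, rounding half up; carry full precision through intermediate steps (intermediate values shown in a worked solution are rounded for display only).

σ√T = 0.4533·√0.1188 = 0.156241
d₁ = (ln(S/K) + (r−q+σ²/2)T) / (σ√T) = (ln(32.54/37.12) + (0.0431−0.0194+0.4533²/2)·0.1188) / 0.156241 = (-0.131686 + 0.015021) / 0.156241 = -0.746699
d₂ = d₁ − σ√T = -0.746699 − 0.156241 = -0.902939
e^{−rT} = 0.994893
e^{−qT} = 0.997698
N(d₁) = 0.227623,  N(d₂) = 0.183279
Call price V = S·e^{−qT}·N(d₁) − K·e^{−rT}·N(d₂) = 7.389791 − 6.768571 = 0.621220
Δ = e^{−qT}·N(d₁) = 0.227099

price = 0.621220
Δ = 0.227099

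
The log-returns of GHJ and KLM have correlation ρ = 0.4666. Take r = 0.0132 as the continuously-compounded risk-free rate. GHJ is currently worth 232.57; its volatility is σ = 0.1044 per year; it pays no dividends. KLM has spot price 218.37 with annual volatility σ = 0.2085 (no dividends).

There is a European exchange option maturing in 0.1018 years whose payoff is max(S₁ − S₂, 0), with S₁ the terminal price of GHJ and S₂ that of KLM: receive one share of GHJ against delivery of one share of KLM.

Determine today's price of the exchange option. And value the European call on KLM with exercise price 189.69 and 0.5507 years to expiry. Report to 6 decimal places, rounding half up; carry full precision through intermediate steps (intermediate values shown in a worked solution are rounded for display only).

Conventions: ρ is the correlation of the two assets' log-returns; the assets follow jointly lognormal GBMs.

σ_eff = √(σ₁² + σ₂² − 2ρσ₁σ₂) = √(0.1044² + 0.2085² − 2·0.4666·0.1044·0.2085) = 0.184549
d₁ = (ln(S₁/S₂) + (q₂ − q₁ + σ_eff²/2)T) / (σ_eff√T) = (ln(232.57/218.37) + (0.0 − 0.0 + 0.017029)·0.1018) / 0.058882 = 1.099378
d₂ = d₁ − σ_eff√T = 1.099378 − 0.058882 = 1.040495
N(d₁) = 0.864198,  N(d₂) = 0.850945
V = S₁·e^{−q₁T}·N(d₁) − S₂·e^{−q₂T}·N(d₂) = 200.986602 − 185.820876 = 15.165726
[vanilla: KLM call K=189.69]
σ√T = 0.2085·√0.5507 = 0.154726
d₁ = (ln(S/K) + (r+σ²/2)T) / (σ√T) = (ln(218.37/189.69) + (0.0132+0.2085²/2)·0.5507) / 0.154726 = (0.140800 + 0.019239) / 0.154726 = 1.034338
d₂ = d₁ − σ√T = 1.034338 − 0.154726 = 0.879612
e^{−rT} = 0.992757
N(d₁) = 0.849511,  N(d₂) = 0.810465
price = S·N(d₁) − K·e^{−rT}·N(d₂) = 185.507679 − 152.623626 = 32.884053

exchange price = 15.165726
price(KLM call K=189.69) = 32.884053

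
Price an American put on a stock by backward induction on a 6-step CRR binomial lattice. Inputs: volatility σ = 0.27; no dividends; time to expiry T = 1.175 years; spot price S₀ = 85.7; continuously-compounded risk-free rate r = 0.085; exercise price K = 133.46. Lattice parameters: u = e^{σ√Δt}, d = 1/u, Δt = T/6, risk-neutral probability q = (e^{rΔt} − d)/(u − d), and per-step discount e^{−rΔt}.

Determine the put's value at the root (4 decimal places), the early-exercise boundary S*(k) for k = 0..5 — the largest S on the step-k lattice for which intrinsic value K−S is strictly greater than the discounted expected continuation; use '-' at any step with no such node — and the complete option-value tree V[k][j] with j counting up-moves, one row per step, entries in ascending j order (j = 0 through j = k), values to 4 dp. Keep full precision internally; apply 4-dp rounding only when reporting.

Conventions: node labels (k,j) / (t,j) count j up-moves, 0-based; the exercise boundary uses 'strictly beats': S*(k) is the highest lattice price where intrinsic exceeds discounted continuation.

price = 47.7600
boundary = 85.7000 96.5766 108.8335 96.5766 108.8335 96.5766
tree:
47.7600
57.4116 36.8834
65.9763 47.7600 24.6265
73.5764 57.4116 36.8834 13.8107
80.3205 65.9763 47.7600 24.6265 5.0351
86.3052 73.5764 57.4116 36.8834 11.1354 0.0000
91.6158 80.3205 65.9763 47.7600 24.6265 0.0000 0.0000

params: Δt=0.19583 u=1.12691 d=0.88738 q=0.54024 e^(-rΔt)=0.98349
t_6 payoffs: 91.6158 80.3205 65.9763 47.7600 24.6265 0.0000 0.0000
t_5: node(5,0) S=47.1548 payoff=86.3052 vs cont=84.1020 → 86.3052 [stop]  node(5,1) S=59.8836 payoff=73.5764 vs cont=71.3732 → 73.5764 [stop]  node(5,2) S=76.0484 payoff=57.4116 vs cont=55.2085 → 57.4116 [stop]  node(5,3) S=96.5766 payoff=36.8834 vs cont=34.6803 → 36.8834 [stop]  node(5,4) S=122.6461 payoff=10.8139 vs cont=11.1354 → 11.1354 [wait]  node(5,5) S=155.7526 payoff=0.0000 vs cont=0.0000 → 0.0000 [wait]  ⇒ S*(5)=96.5766
t_4: node(4,0) S=53.1395 payoff=80.3205 vs cont=78.1174 → 80.3205 [stop]  node(4,1) S=67.4837 payoff=65.9763 vs cont=63.7731 → 65.9763 [stop]  node(4,2) S=85.7000 payoff=47.7600 vs cont=45.5568 → 47.7600 [stop]  node(4,3) S=108.8335 payoff=24.6265 vs cont=22.5941 → 24.6265 [stop]  node(4,4) S=138.2116 payoff=0.0000 vs cont=5.0351 → 5.0351 [wait]  ⇒ S*(4)=108.8335
t_3: node(3,0) S=59.8836 payoff=73.5764 vs cont=71.3732 → 73.5764 [stop]  node(3,1) S=76.0484 payoff=57.4116 vs cont=55.2085 → 57.4116 [stop]  node(3,2) S=96.5766 payoff=36.8834 vs cont=34.6803 → 36.8834 [stop]  node(3,3) S=122.6461 payoff=10.8139 vs cont=13.8107 → 13.8107 [wait]  ⇒ S*(3)=96.5766
t_2: node(2,0) S=67.4837 payoff=65.9763 vs cont=63.7731 → 65.9763 [stop]  node(2,1) S=85.7000 payoff=47.7600 vs cont=45.5568 → 47.7600 [stop]  node(2,2) S=108.8335 payoff=24.6265 vs cont=24.0155 → 24.6265 [stop]  ⇒ S*(2)=108.8335
t_1: node(1,0) S=76.0484 payoff=57.4116 vs cont=55.2085 → 57.4116 [stop]  node(1,1) S=96.5766 payoff=36.8834 vs cont=34.6803 → 36.8834 [stop]  ⇒ S*(1)=96.5766
t_0: node(0,0) S=85.7000 payoff=47.7600 vs cont=45.5568 → 47.7600 [stop]  ⇒ S*(0)=85.7000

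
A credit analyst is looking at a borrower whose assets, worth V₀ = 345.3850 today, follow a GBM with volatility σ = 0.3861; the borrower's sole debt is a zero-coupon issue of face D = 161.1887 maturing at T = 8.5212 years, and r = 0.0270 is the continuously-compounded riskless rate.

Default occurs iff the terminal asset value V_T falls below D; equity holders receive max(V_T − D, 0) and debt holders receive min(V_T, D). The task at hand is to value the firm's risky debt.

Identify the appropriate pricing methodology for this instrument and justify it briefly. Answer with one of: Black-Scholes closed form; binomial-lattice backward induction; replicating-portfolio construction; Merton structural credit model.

Key observation: with the firm-asset dynamics (V₀ = 345.3850) and a single zero-coupon liability of face 161.1887 given, debt value, spread, and default probability all derive from the option view of the balance sheet.

framework: Merton structural credit model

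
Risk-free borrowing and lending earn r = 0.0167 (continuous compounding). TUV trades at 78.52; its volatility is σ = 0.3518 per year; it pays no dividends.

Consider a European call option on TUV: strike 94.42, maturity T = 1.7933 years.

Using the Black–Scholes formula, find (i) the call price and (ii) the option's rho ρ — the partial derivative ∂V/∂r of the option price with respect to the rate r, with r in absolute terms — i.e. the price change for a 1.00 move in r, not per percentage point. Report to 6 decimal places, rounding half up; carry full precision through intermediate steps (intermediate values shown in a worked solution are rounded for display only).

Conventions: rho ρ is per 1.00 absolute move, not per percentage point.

price = 10.112467
ρ = 47.093182

σ√T = 0.3518·√1.7933 = 0.471110
d₁ = (ln(S/K) + (r+σ²/2)T) / (σ√T) = (ln(78.52/94.42) + (0.0167+0.3518²/2)·1.7933) / 0.471110 = (-0.184400 + 0.140920) / 0.471110 = -0.092291
d₂ = d₁ − σ√T = -0.092291 − 0.471110 = -0.563401
e^{−rT} = 0.970496
N(d₁) = 0.463233,  N(d₂) = 0.286581
Call price V = S·N(d₁) − K·e^{−rT}·N(d₂) = 36.373094 − 26.260627 = 10.112467
ρ = K·T·e^{−rT}·N(d₂) = 47.093182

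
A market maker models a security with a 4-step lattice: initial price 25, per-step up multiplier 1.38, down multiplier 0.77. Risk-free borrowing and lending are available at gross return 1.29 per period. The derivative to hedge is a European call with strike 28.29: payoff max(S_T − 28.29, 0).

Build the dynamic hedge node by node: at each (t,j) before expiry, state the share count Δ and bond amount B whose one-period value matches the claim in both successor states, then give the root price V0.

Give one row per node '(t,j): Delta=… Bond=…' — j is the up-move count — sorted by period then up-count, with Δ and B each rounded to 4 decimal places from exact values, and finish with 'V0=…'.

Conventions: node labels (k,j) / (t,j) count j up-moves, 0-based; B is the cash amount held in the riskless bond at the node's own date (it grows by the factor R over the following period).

(0,0): Delta=0.9775 Bond=-9.5980
(1,0): Delta=0.8293 Bond=-9.5291
(1,1): Delta=0.9918 Bond=-12.8751
(2,0): Delta=0.0000 Bond=0.0000
(2,1): Delta=0.9094 Bond=-14.4201
(2,2): Delta=0.9998 Bond=-16.9877
(3,0): Delta=0.0000 Bond=0.0000
(3,1): Delta=0.0000 Bond=0.0000
(3,2): Delta=0.9972 Bond=-21.8214
(3,3): Delta=1.0000 Bond=-21.9302
V0=14.8392

Since d<R<u, set p* = (R−d)/(u−d) = 0.8525; price each node as the discounted p*-expectation of its children.
Terminal payoffs: V(4,0)=0.0000, V(4,1)=0.0000, V(4,2)=0.0000, V(4,3)=22.3004, V(4,4)=62.3785
  t=3,j=0: stock 11.4133 → up 15.7504 (V=0.0000), down 8.7883 (V=0.0000). Price 0.0000; hedge Δ=0.0000, bond B=0.0000.
  t=3,j=1: stock 20.4550 → up 28.2280 (V=0.0000), down 15.7504 (V=0.0000). Price 0.0000; hedge Δ=0.0000, bond B=0.0000.
  t=3,j=2: stock 36.6597 → up 50.5904 (V=22.3004), down 28.2280 (V=0.0000). Price 14.7366; hedge Δ=0.9972, bond B=-21.8214.
  t=3,j=3: stock 65.7018 → up 90.6685 (V=62.3785), down 50.5904 (V=22.3004). Price 43.7716; hedge Δ=1.0000, bond B=-21.9302.
  t=2,j=0: stock 14.8225 → up 20.4550 (V=0.0000), down 11.4133 (V=0.0000). Price 0.0000; hedge Δ=0.0000, bond B=0.0000.
  t=2,j=1: stock 26.5650 → up 36.6597 (V=14.7366), down 20.4550 (V=0.0000). Price 9.7382; hedge Δ=0.9094, bond B=-14.4201.
  t=2,j=2: stock 47.6100 → up 65.7018 (V=43.7716), down 36.6597 (V=14.7366). Price 30.6106; hedge Δ=0.9998, bond B=-16.9877.
  t=1,j=0: stock 19.2500 → up 26.5650 (V=9.7382), down 14.8225 (V=0.0000). Price 6.4352; hedge Δ=0.8293, bond B=-9.5291.
  t=1,j=1: stock 34.5000 → up 47.6100 (V=30.6106), down 26.5650 (V=9.7382). Price 21.3419; hedge Δ=0.9918, bond B=-12.8751.
  t=0,j=0: stock 25.0000 → up 34.5000 (V=21.3419), down 19.2500 (V=6.4352). Price 14.8392; hedge Δ=0.9775, bond B=-9.5980.
Sanity check at the root: Δ(0,0)·S0 + B(0,0) reproduces V0 = 14.8392.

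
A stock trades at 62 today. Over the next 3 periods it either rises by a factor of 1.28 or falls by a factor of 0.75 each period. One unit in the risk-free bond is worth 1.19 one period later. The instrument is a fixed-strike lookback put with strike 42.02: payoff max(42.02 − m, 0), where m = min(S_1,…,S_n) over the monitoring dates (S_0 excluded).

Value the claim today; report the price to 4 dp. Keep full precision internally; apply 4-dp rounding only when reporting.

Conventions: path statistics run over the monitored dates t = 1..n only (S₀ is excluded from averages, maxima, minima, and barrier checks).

With p* = (R−d)/(u−d) = 0.8302, sum probability × payoff across the paths and divide by R^3.
Enumerate all 2^3 = 8 price paths (U = up ×1.28, D = down ×0.75); each path with k up-moves has probability p*^k·(1−p*)^(3−k).
DDD: m=26.1562, payoff=15.8637, prob=0.004897
UDD: m=44.6400, payoff=0.0000, prob=0.023939
DUD: m=44.6400, payoff=0.0000, prob=0.023939
UUD: m=76.1856, payoff=0.0000, prob=0.117036
DDU: m=34.8750, payoff=7.1450, prob=0.023939
UDU: m=59.5200, payoff=0.0000, prob=0.117036
DUU: m=46.5000, payoff=0.0000, prob=0.117036
UUU: m=79.3600, payoff=0.0000, prob=0.572177
Price = Σ prob·payoff / R^3 = 0.248725 / 1.685159 = 0.1476

price = 0.1476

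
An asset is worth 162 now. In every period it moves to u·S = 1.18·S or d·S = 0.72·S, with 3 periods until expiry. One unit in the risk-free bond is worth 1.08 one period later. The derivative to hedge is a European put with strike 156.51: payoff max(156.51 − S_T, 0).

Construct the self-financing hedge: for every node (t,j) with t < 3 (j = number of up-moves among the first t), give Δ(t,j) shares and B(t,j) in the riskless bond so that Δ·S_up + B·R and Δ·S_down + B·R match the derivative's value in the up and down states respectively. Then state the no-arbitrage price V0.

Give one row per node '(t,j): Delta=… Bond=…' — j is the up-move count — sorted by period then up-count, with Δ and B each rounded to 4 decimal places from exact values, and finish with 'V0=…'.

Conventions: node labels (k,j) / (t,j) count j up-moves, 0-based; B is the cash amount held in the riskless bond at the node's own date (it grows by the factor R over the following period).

The replicating-portfolio and risk-neutral prices coincide; use p* = (1.08−0.72)/(1.18−0.72) = 0.7826 for the latter.
Payoffs at expiry: V(3,0)=96.0438, V(3,1)=57.4127, V(3,2)=0.0000, V(3,3)=0.0000
  t=2,j=0: stock 83.9808 → up 99.0973 (V=57.4127), down 60.4662 (V=96.0438). Price 60.9359; hedge Δ=-1.0000, bond B=144.9167.
  t=2,j=1: stock 137.6352 → up 162.4095 (V=0.0000), down 99.0973 (V=57.4127). Price 11.5565; hedge Δ=-0.9068, bond B=136.3666.
  t=2,j=2: stock 225.5688 → up 266.1712 (V=0.0000), down 162.4095 (V=0.0000). Price 0.0000; hedge Δ=0.0000, bond B=0.0000.
  t=1,j=0: stock 116.6400 → up 137.6352 (V=11.5565), down 83.9808 (V=60.9359). Price 20.6399; hedge Δ=-0.9203, bond B=127.9864.
  t=1,j=1: stock 191.1600 → up 225.5688 (V=0.0000), down 137.6352 (V=11.5565). Price 2.3262; hedge Δ=-0.1314, bond B=27.4490.
  t=0,j=0: stock 162.0000 → up 191.1600 (V=2.3262), down 116.6400 (V=20.6399). Price 5.8402; hedge Δ=-0.2458, bond B=45.6527.
As a check, the time-0 holding Δ(0,0)·S0 + B(0,0) comes to 5.8402 — exactly V0.

(0,0): Delta=-0.2458 Bond=45.6527
(1,0): Delta=-0.9203 Bond=127.9864
(1,1): Delta=-0.1314 Bond=27.4490
(2,0): Delta=-1.0000 Bond=144.9167
(2,1): Delta=-0.9068 Bond=136.3666
(2,2): Delta=0.0000 Bond=0.0000
V0=5.8402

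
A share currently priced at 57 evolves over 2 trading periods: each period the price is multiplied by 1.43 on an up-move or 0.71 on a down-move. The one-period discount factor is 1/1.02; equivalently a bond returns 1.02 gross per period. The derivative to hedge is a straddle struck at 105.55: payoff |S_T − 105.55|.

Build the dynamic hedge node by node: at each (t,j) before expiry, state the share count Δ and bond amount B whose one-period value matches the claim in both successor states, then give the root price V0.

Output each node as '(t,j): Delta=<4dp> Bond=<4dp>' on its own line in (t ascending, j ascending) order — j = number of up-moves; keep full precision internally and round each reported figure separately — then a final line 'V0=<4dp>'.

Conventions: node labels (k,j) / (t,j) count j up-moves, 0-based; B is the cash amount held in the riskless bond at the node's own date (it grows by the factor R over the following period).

(0,0): Delta=-0.7735 Bond=92.4658
(1,0): Delta=-1.0000 Bond=103.4804
(1,1): Delta=-0.6248 Bond=82.1933
V0=48.3746

No-arbitrage ⇒ martingale measure with p* = (R−d)/(u−d) = 0.4306.
Payoffs at expiry: V(2,0)=76.8163, V(2,1)=47.6779, V(2,2)=11.0093
  t=1,j=0: stock 40.4700 → up 57.8721 (V=47.6779), down 28.7337 (V=76.8163). Price 63.0104; hedge Δ=-1.0000, bond B=103.4804.
  t=1,j=1: stock 81.5100 → up 116.5593 (V=11.0093), down 57.8721 (V=47.6779). Price 31.2647; hedge Δ=-0.6248, bond B=82.1933.
  t=0,j=0: stock 57.0000 → up 81.5100 (V=31.2647), down 40.4700 (V=63.0104). Price 48.3746; hedge Δ=-0.7735, bond B=92.4658.
Sanity check at the root: Δ(0,0)·S0 + B(0,0) reproduces V0 = 48.3746.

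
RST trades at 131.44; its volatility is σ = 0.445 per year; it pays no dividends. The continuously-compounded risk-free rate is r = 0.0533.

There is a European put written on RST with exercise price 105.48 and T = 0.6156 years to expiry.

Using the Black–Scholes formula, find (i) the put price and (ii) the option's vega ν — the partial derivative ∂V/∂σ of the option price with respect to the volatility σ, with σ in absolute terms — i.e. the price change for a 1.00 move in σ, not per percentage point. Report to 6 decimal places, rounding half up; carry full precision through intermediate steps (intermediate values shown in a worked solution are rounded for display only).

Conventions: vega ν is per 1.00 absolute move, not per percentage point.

price = 5.497508
ν = 27.471999

σ√T = 0.445·√0.6156 = 0.349148
d₁ = (ln(S/K) + (r+σ²/2)T) / (σ√T) = (ln(131.44/105.48) + (0.0533+0.445²/2)·0.6156) / 0.349148 = (0.220029 + 0.093764) / 0.349148 = 0.898739
d₂ = d₁ − σ√T = 0.898739 − 0.349148 = 0.549591
e^{−rT} = 0.967721
N(−d₁) = 0.184396,  N(−d₂) = 0.291300
Put price V = K·e^{−rT}·N(−d₂) − S·N(−d₁) = 29.734504 − 24.236997 = 5.497508
φ(d₁) = (1/√(2π))·e^{−d₁²/2} = 0.266387
ν = S·φ(d₁)·√T = 27.471999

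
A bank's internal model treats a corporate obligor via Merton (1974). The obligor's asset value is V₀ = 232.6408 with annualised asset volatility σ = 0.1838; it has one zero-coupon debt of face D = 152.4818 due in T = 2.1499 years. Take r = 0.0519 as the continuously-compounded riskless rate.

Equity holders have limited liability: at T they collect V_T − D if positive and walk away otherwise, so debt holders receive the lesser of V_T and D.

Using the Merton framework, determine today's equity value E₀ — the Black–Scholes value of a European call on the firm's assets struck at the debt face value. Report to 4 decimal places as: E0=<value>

Equity is a call on the firm's assets struck at D = 152.4818:
d₁ = [ln(V₀/D) + (r + σ²/2)T] / (σ√T)
   = [ln(232.6408/152.4818) + (0.0519 + 0.5·0.1838²)·2.1499] / (0.1838·√2.1499)
   = [0.422450 + 0.147894] / 0.269497 = 2.116327
d₂ = d₁ − σ√T = 2.116327 − 0.269497 = 1.846829
N(d₁) = 0.982841,  N(d₂) = 0.967614,  e^(−rT) = 0.894420
E₀ = V₀·N(d₁) − D·e^(−rT)·N(d₂)
   = 232.6408·0.982841 − 152.4818·0.894420·0.967614 = 96.683142

E0=96.6831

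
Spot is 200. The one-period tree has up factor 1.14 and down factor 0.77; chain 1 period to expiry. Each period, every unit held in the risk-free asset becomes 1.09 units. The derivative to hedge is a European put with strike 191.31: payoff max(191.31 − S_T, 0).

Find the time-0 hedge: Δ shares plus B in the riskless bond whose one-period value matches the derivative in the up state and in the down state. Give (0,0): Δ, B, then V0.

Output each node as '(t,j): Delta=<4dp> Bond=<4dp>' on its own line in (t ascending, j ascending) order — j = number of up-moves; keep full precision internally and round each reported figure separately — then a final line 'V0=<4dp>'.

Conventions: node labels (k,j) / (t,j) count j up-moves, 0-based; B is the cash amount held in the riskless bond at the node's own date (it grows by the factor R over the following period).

The replicating-portfolio and risk-neutral prices coincide; use p* = (1.09−0.77)/(1.14−0.77) = 0.8649 for the latter.
Expiry values: V(1,0)=37.3100, V(1,1)=0.0000
  t=0,j=0: stock 200.0000 → up 228.0000 (V=0.0000), down 154.0000 (V=37.3100). Price 4.6256; hedge Δ=-0.5042, bond B=105.4634.
Verification: the root portfolio costs Δ(0,0)·S0 + B(0,0) = 4.6256, matching V0.

(0,0): Delta=-0.5042 Bond=105.4634
V0=4.6256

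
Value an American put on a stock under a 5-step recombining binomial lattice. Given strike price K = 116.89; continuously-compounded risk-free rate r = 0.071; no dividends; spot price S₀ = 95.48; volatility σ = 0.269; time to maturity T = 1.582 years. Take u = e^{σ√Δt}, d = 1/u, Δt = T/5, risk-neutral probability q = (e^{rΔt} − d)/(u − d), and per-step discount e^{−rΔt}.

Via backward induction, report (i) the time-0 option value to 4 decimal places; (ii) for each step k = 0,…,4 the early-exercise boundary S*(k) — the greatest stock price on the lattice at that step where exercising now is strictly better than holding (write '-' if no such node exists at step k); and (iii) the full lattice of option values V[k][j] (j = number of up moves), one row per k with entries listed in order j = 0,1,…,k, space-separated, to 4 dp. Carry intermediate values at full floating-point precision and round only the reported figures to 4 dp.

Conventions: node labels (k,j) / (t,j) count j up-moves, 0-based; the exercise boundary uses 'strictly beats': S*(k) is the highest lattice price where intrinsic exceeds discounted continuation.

price = 22.4446
boundary = - 82.0727 70.5481 82.0727 95.4800
tree:
22.4446
34.8173 12.7278
46.3419 21.5760 5.6383
56.2482 34.8173 11.0736 1.1911
64.7635 46.3419 21.4100 2.6312 0.0000
72.0831 56.2482 34.8173 5.8125 0.0000 0.0000

Δt=0.31640, u=1.16336, d=0.85958, q=0.53703, disc=e^(-rΔt)=0.97779
k=5 terminal: V=max(K-S,0) → 72.0831 56.2482 34.8173 5.8125 0.0000 0.0000
k=4: j=0 S=52.1265 intr=64.7635 cont=62.1669 V=64.7635[EX]; j=1 S=70.5481 intr=46.3419 cont=43.7453 V=46.3419[EX]; j=2 S=95.4800 intr=21.4100 cont=18.8134 V=21.4100[EX]; j=3 S=129.2229 intr=0.0000 cont=2.6312 V=2.6312[hold]; j=4 S=174.8906 intr=0.0000 cont=0.0000 V=0.0000[hold]  S*(4)=95.4800
k=3: j=0 S=60.6418 intr=56.2482 cont=53.6516 V=56.2482[EX]; j=1 S=82.0727 intr=34.8173 cont=32.2207 V=34.8173[EX]; j=2 S=111.0775 intr=5.8125 cont=11.0736 V=11.0736[hold]; j=3 S=150.3325 intr=0.0000 cont=1.1911 V=1.1911[hold]  S*(3)=82.0727
k=2: j=0 S=70.5481 intr=46.3419 cont=43.7453 V=46.3419[EX]; j=1 S=95.4800 intr=21.4100 cont=21.5760 V=21.5760[hold]; j=2 S=129.2229 intr=0.0000 cont=5.6383 V=5.6383[hold]  S*(2)=70.5481
k=1: j=0 S=82.0727 intr=34.8173 cont=32.3079 V=34.8173[EX]; j=1 S=111.0775 intr=5.8125 cont=12.7278 V=12.7278[hold]  S*(1)=82.0727
k=0: j=0 S=95.4800 intr=21.4100 cont=22.4446 V=22.4446[hold]  S*(0)=-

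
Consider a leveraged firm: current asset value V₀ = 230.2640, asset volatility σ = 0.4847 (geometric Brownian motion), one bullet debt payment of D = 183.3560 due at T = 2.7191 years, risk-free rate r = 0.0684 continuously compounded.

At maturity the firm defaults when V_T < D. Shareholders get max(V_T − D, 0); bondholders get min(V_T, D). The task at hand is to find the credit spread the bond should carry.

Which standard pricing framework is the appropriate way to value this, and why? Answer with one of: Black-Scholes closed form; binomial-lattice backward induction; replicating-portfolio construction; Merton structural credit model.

framework: Merton structural credit model

Key observation: with the firm-asset dynamics (V₀ = 230.2640) and a single zero-coupon liability of face 183.3560 given, debt value, spread, and default probability all derive from the option view of the balance sheet.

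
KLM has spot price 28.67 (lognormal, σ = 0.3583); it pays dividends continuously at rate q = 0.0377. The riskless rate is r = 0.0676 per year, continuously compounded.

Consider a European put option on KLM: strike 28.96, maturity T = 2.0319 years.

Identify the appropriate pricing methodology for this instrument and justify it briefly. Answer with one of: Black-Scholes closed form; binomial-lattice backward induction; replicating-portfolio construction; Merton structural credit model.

Key observation: a European claim on KLM (strike 28.96) — a lognormal (GBM) underlying with constant rate and volatility — has an exact closed-form value; no lattice or capital structure is involved.

framework: Black-Scholes closed form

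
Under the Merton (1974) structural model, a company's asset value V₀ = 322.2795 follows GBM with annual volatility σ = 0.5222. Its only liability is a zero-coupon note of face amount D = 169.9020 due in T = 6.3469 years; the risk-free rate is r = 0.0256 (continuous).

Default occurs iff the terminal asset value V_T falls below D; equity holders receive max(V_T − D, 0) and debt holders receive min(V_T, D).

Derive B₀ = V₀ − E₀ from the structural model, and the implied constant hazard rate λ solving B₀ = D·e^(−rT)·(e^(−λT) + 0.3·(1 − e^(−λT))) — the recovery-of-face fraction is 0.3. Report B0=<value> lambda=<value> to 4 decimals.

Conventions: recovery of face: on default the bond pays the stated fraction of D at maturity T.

Apply the equity-as-call identities (strike 169.9020, horizon 6.3469 years):
d₁ = [ln(V₀/D) + (r + σ²/2)T] / (σ√T)
   = [ln(322.2795/169.9020) + (0.0256 + 0.5·0.5222²)·6.3469] / (0.5222·√6.3469)
   = [0.640197 + 1.027858] / 1.315581 = 1.267922
d₂ = d₁ − σ√T = 1.267922 − 1.315581 = -0.047659
N(d₁) = 0.897587,  N(d₂) = 0.480994,  e^(−rT) = 0.850033
E₀ = V₀·N(d₁) − D·e^(−rT)·N(d₂)
   = 322.2795·0.897587 − 169.9020·0.850033·0.480994 = 219.807712
B₀ = V₀ − E₀ = 322.2795 − 219.807712 = 102.471788
e^(−λT) = (B₀·e^(rT)/D − 0.3)/(1 − 0.3) = (102.4718·1.176426/169.9020 − 0.3)/0.7 = 0.58504182
λ = −ln(0.58504182)/6.3469 = 0.084462

B0=102.4718 lambda=0.0845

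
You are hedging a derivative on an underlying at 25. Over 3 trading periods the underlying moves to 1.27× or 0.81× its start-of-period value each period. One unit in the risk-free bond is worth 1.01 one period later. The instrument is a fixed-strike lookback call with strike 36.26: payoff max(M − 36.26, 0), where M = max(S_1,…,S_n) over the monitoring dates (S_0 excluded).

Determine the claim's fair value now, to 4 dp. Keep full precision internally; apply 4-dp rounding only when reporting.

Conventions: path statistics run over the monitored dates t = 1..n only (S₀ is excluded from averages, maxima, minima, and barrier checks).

price = 1.6139

Under the martingale measure an up-move has probability p* = 0.4348; value the claim as the probability-weighted average of per-path payoffs, discounted 3 periods at R = 1.01.
Enumerate all 2^3 = 8 price paths (U = up ×1.27, D = down ×0.81); each path with k up-moves has probability p*^k·(1−p*)^(3−k).
DDD: M=20.2500, payoff=0.0000, prob=0.180570
UDD: M=31.7500, payoff=0.0000, prob=0.138900
DUD: M=25.7175, payoff=0.0000, prob=0.138900
UUD: M=40.3225, payoff=4.0625, prob=0.106846
DDU: M=20.8312, payoff=0.0000, prob=0.138900
UDU: M=32.6612, payoff=0.0000, prob=0.106846
DUU: M=32.6612, payoff=0.0000, prob=0.106846
UUU: M=51.2096, payoff=14.9496, prob=0.082190
Price = Σ prob·payoff / R^3 = 1.662762 / 1.030301 = 1.6139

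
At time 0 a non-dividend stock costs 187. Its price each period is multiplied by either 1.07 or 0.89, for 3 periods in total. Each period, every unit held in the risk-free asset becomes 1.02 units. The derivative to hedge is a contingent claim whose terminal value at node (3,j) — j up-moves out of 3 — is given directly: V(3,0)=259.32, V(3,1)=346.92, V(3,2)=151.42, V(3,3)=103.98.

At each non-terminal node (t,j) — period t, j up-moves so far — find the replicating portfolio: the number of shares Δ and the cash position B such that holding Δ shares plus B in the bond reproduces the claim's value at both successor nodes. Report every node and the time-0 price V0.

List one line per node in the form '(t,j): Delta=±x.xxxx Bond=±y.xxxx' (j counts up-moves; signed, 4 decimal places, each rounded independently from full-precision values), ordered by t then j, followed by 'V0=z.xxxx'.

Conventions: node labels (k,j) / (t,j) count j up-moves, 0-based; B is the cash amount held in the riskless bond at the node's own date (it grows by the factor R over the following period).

Since d<R<u, set p* = (R−d)/(u−d) = 0.7222; price each node as the discounted p*-expectation of its children.
Expiry values: V(3,0)=259.3200, V(3,1)=346.9200, V(3,2)=151.4200, V(3,3)=103.9800
Node (2,0) S=148.1227: V=(p*·346.9200+(1−p*)·259.3200)/1.02=316.2614; Δ=(346.9200−259.3200)/(158.4913−131.8292)=3.2856; B=V−Δ·S=-170.4052
Node (2,1) S=178.0801: V=(p*·151.4200+(1−p*)·346.9200)/1.02=201.6917; Δ=(151.4200−346.9200)/(190.5457−158.4913)=-6.0990; B=V−Δ·S=1287.8028
Node (2,2) S=214.0963: V=(p*·103.9800+(1−p*)·151.4200)/1.02=114.8606; Δ=(103.9800−151.4200)/(229.0830−190.5457)=-1.2310; B=V−Δ·S=378.4161
Node (1,0) S=166.4300: V=(p*·201.6917+(1−p*)·316.2614)/1.02=228.9379; Δ=(201.6917−316.2614)/(178.0801−148.1227)=-3.8244; B=V−Δ·S=865.4363
Node (1,1) S=200.0900: V=(p*·114.8606+(1−p*)·201.6917)/1.02=136.2552; Δ=(114.8606−201.6917)/(214.0963−178.0801)=-2.4109; B=V−Δ·S=618.6505
Node (0,0) S=187.0000: V=(p*·136.2552+(1−p*)·228.9379)/1.02=158.8239; Δ=(136.2552−228.9379)/(200.0900−166.4300)=-2.7535; B=V−Δ·S=673.7276
Sanity check at the root: Δ(0,0)·S0 + B(0,0) reproduces V0 = 158.8239.

(0,0): Delta=-2.7535 Bond=673.7276
(1,0): Delta=-3.8244 Bond=865.4363
(1,1): Delta=-2.4109 Bond=618.6505
(2,0): Delta=3.2856 Bond=-170.4052
(2,1): Delta=-6.0990 Bond=1287.8028
(2,2): Delta=-1.2310 Bond=378.4161
V0=158.8239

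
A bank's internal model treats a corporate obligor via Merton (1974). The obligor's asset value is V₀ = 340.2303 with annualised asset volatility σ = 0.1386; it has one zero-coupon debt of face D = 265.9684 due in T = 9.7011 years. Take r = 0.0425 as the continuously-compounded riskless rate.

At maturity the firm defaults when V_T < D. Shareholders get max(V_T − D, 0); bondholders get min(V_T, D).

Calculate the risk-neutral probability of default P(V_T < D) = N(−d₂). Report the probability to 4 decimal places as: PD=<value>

With assets at 340.2303 and a single debt payment of 265.9684 at 9.7011 years:
d₁ = [ln(V₀/D) + (r + σ²/2)T] / (σ√T)
   = [ln(340.2303/265.9684) + (0.0425 + 0.5·0.1386²)·9.7011] / (0.1386·√9.7011)
   = [0.246245 + 0.505476] / 0.431692 = 1.741337
d₂ = d₁ − σ√T = 1.741337 − 0.431692 = 1.309645
risk-neutral PD = N(−d₂) = N(-1.309645) = 0.095158

PD=0.0952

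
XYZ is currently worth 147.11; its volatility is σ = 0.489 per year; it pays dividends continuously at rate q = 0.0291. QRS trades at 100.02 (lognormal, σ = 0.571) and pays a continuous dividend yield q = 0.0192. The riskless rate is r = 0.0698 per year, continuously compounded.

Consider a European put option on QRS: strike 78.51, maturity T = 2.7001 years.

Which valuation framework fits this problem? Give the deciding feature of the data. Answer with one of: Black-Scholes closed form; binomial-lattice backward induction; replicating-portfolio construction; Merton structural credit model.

Key observation: the strike-78.51 put on QRS is European-exercise on a continuously-modelled lognormal underlying, so its value is a single closed-form evaluation.

framework: Black-Scholes closed form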